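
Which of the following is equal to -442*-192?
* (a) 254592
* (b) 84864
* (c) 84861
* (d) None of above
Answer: b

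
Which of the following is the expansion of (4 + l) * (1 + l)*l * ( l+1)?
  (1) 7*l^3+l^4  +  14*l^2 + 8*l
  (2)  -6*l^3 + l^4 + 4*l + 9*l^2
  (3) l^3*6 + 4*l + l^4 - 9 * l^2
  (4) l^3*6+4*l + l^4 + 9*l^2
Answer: 4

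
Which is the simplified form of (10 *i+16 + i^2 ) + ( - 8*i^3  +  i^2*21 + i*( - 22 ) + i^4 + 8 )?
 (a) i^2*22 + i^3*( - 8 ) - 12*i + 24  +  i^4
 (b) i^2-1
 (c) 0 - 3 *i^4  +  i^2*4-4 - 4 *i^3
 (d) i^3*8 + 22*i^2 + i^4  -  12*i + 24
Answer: a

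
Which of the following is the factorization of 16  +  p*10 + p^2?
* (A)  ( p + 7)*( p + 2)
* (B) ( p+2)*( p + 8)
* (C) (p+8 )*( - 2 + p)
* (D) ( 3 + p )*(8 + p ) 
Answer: B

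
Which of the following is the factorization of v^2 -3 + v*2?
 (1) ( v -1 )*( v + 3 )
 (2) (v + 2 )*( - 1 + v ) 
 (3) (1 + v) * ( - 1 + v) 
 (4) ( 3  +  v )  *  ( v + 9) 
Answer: 1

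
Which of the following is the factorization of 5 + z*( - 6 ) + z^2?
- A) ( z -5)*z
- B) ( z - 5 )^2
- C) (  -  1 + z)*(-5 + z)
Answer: C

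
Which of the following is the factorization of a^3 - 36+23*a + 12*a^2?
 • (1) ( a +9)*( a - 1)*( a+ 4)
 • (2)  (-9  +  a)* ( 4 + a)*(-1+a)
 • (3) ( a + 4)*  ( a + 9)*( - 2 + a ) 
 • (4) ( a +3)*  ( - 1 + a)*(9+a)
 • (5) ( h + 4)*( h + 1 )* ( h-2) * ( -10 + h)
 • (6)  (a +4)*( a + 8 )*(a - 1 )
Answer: 1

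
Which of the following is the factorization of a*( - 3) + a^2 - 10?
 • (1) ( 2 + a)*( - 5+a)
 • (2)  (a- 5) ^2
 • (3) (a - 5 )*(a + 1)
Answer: 1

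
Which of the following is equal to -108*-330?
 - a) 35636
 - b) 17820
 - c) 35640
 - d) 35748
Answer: c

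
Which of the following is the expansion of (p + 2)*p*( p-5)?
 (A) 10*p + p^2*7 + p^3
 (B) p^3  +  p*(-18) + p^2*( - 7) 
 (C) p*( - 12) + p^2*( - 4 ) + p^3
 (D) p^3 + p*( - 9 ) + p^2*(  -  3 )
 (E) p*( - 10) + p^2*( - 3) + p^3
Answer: E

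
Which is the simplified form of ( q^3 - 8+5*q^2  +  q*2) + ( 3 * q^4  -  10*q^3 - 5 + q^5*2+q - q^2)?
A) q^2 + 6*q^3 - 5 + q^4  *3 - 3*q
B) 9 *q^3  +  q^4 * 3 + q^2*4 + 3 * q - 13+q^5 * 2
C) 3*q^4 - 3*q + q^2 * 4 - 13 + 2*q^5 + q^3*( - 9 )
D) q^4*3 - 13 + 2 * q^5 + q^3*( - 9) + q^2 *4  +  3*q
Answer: D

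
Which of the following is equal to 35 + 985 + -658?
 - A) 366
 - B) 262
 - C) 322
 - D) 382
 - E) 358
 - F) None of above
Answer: F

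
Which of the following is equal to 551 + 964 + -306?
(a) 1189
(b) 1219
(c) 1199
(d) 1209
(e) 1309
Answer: d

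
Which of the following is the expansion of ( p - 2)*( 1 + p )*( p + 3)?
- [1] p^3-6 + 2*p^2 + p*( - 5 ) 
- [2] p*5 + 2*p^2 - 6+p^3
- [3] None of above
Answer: 1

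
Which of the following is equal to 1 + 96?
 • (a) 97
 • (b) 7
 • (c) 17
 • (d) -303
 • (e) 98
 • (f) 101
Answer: a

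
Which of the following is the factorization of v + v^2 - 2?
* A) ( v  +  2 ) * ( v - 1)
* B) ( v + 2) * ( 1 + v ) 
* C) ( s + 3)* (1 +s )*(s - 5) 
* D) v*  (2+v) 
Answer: A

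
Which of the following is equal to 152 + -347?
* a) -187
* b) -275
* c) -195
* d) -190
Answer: c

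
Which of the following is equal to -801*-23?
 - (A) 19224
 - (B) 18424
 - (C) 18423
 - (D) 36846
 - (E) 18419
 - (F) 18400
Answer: C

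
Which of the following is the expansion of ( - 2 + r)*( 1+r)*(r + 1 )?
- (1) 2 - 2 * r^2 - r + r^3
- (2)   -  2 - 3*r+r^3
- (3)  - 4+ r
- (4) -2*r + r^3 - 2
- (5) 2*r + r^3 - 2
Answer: 2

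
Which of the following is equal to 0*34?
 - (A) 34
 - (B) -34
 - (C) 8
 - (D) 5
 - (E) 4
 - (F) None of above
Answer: F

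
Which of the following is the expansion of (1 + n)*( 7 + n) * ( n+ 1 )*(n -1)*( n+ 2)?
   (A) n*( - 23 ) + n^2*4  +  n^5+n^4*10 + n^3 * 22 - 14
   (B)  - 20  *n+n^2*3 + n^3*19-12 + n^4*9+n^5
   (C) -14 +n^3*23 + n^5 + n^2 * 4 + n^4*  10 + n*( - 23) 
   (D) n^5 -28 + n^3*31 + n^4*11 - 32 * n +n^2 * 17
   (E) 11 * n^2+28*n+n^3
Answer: A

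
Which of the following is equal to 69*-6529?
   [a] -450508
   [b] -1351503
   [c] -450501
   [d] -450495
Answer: c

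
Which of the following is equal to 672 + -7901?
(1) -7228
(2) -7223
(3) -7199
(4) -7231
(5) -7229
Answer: 5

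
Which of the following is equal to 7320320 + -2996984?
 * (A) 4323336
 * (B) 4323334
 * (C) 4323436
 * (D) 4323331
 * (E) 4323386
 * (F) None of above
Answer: A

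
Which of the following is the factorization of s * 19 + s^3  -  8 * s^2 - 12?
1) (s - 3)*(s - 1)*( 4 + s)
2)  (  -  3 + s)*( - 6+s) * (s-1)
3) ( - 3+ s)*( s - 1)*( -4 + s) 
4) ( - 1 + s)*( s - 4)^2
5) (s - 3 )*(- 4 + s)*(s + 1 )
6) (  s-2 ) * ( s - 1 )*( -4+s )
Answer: 3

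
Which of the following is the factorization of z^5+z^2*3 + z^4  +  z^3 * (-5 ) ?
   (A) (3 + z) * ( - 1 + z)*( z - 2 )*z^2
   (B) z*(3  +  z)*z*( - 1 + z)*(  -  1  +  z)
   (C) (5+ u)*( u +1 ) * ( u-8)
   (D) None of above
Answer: B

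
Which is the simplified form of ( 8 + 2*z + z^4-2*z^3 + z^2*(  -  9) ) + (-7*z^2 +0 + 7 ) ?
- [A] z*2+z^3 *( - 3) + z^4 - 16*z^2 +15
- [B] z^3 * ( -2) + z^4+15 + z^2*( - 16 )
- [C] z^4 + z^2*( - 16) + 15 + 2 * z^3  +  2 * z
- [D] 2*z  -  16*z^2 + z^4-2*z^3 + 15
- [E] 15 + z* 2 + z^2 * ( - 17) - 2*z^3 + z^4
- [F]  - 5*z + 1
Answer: D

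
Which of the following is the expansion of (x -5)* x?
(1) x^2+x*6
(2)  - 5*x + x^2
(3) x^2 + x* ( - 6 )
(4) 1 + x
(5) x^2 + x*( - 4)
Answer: 2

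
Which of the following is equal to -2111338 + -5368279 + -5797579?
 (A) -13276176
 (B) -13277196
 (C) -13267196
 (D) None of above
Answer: B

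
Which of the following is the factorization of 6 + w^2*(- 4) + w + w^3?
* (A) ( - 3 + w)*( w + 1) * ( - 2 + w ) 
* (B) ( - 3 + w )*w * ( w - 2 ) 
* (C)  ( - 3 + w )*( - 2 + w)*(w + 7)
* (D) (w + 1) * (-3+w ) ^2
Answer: A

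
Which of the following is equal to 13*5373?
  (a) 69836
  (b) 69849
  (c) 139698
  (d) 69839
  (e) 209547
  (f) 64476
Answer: b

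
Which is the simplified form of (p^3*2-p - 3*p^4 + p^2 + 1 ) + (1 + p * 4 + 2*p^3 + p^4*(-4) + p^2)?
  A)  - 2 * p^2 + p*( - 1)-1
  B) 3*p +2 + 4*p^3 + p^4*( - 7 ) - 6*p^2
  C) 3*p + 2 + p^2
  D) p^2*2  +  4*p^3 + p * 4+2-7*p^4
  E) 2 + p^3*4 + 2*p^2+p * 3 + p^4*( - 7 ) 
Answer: E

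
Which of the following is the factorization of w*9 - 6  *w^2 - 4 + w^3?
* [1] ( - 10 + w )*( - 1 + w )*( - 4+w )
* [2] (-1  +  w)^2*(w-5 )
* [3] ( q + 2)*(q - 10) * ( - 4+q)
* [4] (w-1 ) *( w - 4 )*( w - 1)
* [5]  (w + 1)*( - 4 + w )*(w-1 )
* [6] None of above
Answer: 4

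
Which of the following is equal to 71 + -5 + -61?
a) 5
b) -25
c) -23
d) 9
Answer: a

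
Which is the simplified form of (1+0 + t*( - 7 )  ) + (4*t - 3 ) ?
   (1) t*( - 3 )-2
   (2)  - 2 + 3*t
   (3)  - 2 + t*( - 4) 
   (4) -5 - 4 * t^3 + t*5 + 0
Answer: 1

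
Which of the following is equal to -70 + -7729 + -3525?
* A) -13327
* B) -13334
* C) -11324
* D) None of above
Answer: C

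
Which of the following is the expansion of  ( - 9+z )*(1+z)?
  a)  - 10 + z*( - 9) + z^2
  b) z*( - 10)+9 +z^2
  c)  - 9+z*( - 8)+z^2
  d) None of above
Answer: c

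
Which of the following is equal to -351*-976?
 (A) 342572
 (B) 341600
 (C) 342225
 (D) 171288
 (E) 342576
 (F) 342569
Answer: E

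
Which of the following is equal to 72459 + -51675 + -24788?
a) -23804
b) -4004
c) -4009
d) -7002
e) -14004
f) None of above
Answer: b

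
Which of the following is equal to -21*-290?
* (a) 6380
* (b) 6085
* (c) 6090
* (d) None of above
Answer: c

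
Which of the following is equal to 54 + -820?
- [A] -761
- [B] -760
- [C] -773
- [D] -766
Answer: D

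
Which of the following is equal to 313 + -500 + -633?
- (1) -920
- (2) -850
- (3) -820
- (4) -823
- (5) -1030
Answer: 3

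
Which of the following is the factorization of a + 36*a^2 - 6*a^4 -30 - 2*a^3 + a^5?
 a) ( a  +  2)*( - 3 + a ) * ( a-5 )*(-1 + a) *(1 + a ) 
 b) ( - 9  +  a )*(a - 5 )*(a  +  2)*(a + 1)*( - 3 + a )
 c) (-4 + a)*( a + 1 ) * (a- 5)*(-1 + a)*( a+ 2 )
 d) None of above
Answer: a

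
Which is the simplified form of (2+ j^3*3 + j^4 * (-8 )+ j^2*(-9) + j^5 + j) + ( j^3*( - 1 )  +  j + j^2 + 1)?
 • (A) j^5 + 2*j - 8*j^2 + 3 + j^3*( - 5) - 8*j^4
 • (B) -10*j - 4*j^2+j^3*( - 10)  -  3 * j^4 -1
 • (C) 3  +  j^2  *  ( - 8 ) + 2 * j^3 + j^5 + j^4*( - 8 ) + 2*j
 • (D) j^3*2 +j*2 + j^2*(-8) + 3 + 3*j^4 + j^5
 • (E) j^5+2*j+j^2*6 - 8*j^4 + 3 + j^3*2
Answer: C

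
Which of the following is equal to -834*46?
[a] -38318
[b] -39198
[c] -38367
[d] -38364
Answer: d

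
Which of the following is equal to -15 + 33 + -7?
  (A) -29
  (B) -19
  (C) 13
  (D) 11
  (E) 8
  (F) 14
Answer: D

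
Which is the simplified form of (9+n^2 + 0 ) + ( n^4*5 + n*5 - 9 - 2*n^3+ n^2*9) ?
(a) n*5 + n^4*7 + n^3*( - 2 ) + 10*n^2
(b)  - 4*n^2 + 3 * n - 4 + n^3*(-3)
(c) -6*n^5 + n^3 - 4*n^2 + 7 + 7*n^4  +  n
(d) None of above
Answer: d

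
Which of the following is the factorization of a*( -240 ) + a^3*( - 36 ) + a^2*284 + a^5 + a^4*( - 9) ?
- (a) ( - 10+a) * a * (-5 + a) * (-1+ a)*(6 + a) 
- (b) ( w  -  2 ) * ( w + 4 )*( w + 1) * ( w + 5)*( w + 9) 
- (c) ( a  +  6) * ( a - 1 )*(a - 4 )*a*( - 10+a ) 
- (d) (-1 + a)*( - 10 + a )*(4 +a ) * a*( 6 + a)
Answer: c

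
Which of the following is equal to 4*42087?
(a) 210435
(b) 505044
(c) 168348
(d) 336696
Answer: c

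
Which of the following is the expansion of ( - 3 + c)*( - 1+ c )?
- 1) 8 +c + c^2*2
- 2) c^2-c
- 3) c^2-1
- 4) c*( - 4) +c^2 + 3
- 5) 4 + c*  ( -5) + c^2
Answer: 4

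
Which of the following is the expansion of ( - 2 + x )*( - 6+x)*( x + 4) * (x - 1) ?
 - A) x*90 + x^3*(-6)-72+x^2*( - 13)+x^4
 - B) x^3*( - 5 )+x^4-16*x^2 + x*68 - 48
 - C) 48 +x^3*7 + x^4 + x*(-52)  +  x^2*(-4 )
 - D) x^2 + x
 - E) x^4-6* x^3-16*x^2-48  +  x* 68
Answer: B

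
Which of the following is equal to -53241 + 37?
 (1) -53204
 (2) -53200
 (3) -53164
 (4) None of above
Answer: 1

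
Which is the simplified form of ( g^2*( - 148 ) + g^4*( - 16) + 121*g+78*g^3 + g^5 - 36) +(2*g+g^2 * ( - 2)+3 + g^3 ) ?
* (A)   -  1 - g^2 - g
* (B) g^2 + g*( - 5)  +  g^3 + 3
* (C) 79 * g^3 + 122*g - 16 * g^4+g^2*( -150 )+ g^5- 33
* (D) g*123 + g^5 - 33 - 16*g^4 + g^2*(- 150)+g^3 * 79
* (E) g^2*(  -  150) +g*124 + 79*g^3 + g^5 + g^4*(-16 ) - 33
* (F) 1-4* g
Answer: D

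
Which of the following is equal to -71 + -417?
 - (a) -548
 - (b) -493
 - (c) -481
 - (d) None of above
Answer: d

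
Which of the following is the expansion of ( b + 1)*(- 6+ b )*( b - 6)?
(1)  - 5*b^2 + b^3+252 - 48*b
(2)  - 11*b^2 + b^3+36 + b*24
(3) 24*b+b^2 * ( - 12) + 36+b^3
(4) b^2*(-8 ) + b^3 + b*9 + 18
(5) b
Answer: 2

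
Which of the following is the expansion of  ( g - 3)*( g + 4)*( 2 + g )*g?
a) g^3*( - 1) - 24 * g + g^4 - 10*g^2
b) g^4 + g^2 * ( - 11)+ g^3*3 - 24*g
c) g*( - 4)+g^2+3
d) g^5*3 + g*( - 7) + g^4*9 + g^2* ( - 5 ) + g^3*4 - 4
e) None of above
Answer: e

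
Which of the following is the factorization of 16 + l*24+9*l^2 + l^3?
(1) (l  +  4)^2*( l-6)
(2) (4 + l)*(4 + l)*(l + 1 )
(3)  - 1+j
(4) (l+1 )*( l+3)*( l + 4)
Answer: 2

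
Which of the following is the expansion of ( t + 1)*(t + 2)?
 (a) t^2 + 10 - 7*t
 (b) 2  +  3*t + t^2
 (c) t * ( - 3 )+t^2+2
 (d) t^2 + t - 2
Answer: b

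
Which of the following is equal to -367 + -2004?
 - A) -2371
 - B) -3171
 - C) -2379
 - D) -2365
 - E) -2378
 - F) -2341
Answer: A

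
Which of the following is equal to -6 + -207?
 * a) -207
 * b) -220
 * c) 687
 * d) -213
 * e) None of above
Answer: d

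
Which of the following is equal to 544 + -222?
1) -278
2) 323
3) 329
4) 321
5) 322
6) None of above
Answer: 5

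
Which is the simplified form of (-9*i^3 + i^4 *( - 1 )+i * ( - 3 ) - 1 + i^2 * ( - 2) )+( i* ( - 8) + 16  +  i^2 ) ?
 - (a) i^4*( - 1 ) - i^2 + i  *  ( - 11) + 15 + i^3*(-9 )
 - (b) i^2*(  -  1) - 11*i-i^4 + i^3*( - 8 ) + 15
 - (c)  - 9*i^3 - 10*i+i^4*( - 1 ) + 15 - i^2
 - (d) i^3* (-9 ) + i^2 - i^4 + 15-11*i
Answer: a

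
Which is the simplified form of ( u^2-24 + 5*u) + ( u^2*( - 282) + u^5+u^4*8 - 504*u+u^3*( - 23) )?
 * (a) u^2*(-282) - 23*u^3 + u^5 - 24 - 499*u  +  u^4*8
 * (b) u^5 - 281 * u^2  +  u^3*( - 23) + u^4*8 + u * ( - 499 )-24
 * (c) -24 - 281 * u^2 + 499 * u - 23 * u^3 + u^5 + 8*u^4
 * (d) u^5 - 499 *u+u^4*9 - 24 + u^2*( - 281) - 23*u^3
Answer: b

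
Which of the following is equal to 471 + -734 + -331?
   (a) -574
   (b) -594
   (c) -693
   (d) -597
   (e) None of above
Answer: b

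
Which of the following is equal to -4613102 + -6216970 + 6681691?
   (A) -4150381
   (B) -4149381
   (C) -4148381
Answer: C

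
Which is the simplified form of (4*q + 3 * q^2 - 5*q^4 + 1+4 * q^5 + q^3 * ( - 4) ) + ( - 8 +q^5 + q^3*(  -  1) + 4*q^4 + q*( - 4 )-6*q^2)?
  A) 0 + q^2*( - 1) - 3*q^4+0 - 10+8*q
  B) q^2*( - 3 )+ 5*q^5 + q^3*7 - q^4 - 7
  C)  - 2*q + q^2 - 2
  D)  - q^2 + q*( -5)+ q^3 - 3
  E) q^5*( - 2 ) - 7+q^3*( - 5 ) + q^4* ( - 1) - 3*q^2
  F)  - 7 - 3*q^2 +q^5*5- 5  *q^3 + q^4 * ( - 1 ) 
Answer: F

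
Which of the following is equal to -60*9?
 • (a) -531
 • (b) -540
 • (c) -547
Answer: b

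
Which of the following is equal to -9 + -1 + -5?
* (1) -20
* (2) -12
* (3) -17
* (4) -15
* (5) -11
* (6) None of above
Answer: 4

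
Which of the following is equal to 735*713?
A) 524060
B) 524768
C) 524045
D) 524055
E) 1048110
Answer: D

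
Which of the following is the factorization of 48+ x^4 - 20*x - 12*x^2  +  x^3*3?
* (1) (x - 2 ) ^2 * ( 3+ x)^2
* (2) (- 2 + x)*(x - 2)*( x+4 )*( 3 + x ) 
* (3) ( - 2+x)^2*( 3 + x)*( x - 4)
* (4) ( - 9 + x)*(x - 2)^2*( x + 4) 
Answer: 2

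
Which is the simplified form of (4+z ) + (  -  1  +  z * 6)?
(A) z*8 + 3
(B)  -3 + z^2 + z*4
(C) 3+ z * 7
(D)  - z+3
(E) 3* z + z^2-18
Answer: C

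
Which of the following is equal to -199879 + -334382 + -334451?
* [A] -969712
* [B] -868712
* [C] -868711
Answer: B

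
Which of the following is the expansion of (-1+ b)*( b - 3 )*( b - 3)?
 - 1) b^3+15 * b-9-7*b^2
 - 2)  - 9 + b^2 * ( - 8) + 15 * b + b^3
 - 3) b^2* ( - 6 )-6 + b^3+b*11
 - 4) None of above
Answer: 1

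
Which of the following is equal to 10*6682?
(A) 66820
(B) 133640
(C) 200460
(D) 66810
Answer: A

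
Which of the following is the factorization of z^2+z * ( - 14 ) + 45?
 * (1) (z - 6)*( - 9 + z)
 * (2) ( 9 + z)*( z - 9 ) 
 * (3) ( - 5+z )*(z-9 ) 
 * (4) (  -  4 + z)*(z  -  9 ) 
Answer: 3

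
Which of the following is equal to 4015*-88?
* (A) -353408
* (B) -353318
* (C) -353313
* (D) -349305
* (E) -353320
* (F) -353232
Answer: E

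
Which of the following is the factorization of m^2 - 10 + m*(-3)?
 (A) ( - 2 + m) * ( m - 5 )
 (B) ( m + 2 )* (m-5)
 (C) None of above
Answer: B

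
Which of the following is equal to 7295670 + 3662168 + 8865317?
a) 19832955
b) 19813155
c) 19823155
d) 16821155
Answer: c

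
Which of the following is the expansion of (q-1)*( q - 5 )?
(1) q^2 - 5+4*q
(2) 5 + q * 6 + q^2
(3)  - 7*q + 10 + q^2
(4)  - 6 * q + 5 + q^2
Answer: 4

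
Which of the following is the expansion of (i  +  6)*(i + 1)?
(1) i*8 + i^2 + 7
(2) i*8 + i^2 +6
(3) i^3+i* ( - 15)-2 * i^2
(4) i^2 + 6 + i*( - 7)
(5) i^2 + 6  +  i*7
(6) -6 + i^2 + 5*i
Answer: 5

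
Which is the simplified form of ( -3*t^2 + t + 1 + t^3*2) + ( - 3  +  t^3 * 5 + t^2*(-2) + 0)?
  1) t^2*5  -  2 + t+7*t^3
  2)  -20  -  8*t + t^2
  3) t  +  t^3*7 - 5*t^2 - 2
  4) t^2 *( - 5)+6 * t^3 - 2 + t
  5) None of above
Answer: 3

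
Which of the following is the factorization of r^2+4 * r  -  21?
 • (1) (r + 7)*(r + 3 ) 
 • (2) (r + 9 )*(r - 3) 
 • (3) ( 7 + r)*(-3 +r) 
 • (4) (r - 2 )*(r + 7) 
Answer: 3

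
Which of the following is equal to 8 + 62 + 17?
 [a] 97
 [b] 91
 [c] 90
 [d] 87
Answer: d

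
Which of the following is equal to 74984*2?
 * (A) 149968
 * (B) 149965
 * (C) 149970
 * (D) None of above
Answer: A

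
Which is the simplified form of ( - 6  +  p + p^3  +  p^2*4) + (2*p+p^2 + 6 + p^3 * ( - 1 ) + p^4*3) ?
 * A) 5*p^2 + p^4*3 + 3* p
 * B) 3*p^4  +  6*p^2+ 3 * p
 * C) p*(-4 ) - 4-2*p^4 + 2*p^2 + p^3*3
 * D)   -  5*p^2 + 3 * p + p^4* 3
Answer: A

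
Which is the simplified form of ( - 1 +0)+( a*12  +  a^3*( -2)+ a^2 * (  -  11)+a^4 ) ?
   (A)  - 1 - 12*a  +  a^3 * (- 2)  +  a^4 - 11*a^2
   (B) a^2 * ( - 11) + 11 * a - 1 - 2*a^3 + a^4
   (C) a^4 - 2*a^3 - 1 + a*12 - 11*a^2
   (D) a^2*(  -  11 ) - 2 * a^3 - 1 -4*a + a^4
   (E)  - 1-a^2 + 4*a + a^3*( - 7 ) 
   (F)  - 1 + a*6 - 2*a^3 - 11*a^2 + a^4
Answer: C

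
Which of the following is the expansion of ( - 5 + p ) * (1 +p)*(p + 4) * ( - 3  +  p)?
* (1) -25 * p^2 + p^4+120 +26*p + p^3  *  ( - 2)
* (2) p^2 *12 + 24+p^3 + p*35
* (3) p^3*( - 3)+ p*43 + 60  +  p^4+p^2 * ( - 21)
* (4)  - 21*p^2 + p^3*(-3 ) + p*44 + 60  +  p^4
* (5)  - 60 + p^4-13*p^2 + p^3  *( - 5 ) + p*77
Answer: 3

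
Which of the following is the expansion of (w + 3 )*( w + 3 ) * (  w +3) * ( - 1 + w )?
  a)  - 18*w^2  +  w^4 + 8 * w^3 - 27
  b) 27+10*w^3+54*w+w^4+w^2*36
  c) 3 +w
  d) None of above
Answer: d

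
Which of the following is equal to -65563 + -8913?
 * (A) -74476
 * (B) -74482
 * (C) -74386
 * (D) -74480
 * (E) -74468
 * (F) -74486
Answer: A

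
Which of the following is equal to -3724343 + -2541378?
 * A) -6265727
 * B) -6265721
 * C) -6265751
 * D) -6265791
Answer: B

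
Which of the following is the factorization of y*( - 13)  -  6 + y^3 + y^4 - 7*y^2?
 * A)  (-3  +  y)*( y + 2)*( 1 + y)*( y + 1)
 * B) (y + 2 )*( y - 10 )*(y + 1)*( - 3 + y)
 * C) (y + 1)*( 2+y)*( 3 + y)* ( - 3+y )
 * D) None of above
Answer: A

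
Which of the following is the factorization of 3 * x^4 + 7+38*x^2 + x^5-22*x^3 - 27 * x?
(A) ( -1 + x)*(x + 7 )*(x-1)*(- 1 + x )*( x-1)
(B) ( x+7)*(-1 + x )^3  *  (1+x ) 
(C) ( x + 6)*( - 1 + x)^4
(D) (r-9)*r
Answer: A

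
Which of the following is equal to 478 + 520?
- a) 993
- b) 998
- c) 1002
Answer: b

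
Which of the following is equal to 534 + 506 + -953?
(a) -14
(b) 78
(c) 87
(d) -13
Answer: c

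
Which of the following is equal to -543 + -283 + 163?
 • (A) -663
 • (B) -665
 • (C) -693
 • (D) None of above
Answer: A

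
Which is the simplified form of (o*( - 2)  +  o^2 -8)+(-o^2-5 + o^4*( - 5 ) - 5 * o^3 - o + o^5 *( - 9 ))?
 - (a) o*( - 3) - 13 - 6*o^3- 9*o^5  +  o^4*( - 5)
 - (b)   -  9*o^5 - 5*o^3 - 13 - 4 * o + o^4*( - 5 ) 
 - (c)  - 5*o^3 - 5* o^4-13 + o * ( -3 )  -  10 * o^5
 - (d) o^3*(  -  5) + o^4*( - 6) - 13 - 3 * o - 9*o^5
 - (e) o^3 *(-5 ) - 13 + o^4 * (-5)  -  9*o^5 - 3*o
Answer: e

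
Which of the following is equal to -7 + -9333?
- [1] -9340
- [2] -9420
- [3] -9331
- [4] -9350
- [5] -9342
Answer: 1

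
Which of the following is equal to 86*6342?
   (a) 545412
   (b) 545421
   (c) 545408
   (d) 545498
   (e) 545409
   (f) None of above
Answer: a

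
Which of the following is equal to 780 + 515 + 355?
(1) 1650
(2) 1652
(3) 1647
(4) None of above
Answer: 1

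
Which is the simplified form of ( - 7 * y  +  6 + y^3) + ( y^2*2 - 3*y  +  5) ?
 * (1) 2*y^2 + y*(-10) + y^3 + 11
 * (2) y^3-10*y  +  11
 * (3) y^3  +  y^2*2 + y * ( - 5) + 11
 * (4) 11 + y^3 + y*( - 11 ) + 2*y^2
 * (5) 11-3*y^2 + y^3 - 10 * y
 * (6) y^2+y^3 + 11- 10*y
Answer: 1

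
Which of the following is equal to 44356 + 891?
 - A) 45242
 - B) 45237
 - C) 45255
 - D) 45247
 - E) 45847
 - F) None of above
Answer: D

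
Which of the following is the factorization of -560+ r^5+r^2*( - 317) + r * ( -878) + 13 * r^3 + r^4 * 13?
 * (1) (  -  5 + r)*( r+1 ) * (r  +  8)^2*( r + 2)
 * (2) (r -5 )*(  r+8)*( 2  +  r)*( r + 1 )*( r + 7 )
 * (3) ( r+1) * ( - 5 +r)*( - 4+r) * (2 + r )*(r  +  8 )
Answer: 2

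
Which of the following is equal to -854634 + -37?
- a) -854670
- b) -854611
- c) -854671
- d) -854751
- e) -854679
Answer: c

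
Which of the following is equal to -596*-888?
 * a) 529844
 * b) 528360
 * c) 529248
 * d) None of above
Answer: c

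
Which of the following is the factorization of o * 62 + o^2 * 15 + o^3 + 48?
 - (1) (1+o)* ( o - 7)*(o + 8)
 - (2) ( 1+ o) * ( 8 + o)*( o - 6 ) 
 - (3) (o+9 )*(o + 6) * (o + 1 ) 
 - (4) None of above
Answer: 4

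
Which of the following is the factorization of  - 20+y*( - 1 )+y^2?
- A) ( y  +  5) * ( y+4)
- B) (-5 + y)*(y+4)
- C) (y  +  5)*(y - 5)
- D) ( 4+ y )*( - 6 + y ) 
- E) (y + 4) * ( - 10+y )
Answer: B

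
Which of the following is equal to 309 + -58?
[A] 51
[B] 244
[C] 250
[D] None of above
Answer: D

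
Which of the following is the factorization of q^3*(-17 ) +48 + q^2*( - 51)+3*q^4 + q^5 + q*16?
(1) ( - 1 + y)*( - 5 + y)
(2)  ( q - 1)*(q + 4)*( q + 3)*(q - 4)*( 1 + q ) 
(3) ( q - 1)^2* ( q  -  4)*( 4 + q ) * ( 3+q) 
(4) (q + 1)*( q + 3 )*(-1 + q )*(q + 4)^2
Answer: 2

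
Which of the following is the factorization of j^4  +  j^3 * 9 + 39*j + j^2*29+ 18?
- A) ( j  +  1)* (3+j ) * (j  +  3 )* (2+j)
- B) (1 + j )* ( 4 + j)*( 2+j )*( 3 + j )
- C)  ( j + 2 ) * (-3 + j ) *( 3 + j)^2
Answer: A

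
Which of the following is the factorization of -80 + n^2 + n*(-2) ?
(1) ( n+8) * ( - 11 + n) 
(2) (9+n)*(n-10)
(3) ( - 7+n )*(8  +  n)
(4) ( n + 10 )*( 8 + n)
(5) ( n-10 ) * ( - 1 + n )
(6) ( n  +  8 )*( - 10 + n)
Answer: 6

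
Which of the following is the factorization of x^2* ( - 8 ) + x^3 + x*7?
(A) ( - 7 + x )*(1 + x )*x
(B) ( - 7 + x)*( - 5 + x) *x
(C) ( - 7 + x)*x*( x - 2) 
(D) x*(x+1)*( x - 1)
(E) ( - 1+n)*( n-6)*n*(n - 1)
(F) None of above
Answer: F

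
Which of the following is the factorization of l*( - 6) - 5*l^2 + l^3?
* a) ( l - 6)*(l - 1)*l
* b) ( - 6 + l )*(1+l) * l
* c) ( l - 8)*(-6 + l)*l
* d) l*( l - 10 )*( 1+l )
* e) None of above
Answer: b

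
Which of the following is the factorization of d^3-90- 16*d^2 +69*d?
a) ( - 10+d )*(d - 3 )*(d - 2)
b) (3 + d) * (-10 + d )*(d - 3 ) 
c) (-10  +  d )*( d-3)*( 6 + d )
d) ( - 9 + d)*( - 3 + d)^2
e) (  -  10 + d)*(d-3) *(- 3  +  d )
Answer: e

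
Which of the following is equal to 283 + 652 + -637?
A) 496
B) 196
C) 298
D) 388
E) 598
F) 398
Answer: C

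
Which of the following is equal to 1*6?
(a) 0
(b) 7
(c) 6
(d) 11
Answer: c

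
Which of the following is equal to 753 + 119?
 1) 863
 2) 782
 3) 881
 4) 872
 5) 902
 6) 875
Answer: 4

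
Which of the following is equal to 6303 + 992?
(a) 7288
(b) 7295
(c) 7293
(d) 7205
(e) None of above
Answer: b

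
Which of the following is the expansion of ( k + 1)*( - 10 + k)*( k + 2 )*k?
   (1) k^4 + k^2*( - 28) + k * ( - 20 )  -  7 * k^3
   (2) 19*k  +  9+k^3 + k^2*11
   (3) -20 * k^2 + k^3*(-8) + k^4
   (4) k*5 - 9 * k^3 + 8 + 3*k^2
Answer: 1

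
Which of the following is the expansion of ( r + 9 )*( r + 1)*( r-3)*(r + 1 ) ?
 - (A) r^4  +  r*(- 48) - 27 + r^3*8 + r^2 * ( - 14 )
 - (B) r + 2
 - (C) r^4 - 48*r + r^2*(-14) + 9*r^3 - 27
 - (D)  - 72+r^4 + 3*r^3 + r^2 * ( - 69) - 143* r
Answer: A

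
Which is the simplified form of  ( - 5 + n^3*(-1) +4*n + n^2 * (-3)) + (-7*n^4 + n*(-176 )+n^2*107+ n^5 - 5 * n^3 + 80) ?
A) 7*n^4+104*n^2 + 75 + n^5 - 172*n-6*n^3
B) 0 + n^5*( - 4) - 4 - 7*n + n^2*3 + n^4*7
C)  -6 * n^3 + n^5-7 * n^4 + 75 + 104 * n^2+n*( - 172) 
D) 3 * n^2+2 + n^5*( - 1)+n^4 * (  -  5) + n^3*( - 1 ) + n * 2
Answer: C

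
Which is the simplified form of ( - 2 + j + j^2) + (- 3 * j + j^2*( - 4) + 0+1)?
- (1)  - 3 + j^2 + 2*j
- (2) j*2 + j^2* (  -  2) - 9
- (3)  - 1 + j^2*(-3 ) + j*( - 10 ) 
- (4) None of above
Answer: 4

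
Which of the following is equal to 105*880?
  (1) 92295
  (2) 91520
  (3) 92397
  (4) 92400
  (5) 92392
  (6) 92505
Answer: 4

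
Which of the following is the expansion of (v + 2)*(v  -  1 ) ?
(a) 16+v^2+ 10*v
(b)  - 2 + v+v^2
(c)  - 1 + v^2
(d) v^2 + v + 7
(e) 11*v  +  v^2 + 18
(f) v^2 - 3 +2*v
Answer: b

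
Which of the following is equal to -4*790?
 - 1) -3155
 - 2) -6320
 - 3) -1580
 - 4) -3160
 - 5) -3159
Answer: 4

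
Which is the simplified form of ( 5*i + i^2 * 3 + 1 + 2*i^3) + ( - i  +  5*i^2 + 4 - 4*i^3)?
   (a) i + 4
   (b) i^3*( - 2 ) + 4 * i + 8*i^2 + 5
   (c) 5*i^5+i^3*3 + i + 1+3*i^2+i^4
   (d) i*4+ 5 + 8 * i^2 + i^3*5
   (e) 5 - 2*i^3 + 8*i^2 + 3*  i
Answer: b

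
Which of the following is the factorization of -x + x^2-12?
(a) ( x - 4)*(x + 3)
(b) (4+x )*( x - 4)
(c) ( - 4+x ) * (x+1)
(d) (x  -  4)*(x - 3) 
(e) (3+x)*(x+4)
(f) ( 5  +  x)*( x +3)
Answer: a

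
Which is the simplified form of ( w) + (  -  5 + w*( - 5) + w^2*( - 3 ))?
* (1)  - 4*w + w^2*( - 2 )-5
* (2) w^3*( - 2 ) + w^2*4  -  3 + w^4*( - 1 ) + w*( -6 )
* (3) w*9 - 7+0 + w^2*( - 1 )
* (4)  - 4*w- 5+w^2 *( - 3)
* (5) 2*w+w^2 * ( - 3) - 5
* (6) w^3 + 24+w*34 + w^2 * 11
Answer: 4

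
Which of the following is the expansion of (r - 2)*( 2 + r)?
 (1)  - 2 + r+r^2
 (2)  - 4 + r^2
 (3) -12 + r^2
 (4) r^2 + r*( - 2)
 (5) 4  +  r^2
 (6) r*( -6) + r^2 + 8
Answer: 2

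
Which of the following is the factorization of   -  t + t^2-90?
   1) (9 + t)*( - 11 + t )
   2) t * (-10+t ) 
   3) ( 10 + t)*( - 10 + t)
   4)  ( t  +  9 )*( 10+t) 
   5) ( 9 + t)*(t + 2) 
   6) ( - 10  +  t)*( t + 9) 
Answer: 6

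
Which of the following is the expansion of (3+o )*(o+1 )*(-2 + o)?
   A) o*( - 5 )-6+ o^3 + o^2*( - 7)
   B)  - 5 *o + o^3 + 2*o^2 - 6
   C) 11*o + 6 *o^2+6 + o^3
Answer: B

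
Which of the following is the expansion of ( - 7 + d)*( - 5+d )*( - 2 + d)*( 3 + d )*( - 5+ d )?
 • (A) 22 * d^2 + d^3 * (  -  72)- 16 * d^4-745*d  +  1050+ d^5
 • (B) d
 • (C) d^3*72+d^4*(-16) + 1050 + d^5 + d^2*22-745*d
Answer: C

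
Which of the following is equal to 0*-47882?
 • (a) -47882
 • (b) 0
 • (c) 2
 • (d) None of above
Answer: b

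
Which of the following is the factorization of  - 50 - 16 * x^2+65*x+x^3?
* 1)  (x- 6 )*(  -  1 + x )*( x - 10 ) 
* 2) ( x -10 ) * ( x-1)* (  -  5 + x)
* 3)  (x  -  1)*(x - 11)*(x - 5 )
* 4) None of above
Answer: 2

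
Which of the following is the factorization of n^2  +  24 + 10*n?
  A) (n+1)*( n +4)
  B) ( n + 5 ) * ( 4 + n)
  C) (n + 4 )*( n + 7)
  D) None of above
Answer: D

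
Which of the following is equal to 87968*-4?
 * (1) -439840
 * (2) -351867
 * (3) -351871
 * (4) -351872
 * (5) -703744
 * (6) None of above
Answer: 4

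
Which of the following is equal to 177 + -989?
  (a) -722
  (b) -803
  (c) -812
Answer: c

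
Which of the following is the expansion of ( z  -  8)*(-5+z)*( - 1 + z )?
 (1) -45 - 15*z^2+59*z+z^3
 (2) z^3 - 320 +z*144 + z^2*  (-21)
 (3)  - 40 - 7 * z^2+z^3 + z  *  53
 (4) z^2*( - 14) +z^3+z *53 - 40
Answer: 4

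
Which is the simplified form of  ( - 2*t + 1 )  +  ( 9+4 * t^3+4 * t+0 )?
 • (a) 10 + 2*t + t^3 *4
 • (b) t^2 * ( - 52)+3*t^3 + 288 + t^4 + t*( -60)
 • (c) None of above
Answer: a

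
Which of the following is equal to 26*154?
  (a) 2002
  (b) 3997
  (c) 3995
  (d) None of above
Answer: d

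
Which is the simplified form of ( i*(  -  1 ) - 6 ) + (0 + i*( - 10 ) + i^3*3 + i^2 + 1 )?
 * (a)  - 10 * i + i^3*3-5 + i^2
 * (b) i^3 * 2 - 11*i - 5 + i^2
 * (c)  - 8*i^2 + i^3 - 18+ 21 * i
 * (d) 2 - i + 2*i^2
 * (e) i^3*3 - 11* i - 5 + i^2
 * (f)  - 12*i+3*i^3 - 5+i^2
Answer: e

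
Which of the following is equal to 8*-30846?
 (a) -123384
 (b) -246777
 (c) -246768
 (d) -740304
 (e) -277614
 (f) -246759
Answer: c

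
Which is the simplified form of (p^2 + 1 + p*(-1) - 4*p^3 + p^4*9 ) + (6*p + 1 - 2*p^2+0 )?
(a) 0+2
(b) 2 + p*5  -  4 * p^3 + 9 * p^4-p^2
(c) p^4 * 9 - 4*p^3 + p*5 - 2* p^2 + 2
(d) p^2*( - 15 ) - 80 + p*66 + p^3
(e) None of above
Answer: b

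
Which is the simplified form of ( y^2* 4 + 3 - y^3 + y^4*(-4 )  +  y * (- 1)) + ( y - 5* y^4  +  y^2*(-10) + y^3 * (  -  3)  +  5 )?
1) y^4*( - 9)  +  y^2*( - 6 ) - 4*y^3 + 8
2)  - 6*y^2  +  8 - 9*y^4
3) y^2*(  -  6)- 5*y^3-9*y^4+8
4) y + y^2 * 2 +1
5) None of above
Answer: 1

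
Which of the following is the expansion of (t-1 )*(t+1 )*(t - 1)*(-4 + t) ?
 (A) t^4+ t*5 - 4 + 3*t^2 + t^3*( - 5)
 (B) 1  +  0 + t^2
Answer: A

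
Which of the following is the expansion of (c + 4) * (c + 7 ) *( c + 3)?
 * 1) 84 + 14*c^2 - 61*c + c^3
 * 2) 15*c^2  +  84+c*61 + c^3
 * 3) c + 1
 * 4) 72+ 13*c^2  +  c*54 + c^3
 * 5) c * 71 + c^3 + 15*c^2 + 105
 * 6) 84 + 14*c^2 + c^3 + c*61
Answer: 6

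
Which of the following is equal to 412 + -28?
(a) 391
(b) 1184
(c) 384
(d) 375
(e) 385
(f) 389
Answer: c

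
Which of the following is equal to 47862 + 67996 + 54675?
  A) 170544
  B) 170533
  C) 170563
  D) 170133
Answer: B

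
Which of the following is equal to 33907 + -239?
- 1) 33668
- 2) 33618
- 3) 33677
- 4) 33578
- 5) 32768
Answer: 1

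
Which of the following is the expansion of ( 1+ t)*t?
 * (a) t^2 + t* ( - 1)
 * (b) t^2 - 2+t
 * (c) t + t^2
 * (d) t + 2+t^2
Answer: c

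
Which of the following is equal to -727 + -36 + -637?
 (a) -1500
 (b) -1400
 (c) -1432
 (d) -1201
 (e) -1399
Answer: b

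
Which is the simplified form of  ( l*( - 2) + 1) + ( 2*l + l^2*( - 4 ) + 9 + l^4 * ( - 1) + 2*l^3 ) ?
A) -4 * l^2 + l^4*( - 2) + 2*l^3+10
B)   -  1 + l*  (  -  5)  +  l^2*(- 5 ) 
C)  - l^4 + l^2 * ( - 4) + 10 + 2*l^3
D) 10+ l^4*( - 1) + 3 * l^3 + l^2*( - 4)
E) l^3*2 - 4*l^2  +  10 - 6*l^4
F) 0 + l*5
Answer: C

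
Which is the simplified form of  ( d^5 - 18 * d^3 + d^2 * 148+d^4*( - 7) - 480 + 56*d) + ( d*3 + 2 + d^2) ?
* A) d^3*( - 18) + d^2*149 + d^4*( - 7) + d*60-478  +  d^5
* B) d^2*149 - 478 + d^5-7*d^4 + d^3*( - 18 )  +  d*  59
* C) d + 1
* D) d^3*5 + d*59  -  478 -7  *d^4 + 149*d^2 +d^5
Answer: B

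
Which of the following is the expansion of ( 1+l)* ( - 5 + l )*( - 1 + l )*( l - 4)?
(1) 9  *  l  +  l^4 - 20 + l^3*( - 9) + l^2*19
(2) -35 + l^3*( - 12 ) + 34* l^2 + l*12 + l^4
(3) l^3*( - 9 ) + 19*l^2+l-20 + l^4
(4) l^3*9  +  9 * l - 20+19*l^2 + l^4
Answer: 1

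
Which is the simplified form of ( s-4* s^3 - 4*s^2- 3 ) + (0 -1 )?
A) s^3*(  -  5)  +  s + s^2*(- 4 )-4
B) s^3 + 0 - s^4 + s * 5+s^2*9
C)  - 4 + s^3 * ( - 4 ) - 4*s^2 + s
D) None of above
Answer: C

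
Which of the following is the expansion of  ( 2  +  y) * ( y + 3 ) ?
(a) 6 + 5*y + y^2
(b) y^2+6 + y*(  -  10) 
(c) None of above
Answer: a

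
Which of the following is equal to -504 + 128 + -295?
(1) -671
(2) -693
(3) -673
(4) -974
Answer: 1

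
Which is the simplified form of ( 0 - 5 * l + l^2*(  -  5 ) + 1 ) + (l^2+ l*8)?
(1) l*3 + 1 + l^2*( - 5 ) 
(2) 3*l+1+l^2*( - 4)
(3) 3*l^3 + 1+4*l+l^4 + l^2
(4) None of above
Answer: 2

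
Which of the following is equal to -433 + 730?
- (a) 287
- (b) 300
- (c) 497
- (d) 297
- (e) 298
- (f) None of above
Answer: d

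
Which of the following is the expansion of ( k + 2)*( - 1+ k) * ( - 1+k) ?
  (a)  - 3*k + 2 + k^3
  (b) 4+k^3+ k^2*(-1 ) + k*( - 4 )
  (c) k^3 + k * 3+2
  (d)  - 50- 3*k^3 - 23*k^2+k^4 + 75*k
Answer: a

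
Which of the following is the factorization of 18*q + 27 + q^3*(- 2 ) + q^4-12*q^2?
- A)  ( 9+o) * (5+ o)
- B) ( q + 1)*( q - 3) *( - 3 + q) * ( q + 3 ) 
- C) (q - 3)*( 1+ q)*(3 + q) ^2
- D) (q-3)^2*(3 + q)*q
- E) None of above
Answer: B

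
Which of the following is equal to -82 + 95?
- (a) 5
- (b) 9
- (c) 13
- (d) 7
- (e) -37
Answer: c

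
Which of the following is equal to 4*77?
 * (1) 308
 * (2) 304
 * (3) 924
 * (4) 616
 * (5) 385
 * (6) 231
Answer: 1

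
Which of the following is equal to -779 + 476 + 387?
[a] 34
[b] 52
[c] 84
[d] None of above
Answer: c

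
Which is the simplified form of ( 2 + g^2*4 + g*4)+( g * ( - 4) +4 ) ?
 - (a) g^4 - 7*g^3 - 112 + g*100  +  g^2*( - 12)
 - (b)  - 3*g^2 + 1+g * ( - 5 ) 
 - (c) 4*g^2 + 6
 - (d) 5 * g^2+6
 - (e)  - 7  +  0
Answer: c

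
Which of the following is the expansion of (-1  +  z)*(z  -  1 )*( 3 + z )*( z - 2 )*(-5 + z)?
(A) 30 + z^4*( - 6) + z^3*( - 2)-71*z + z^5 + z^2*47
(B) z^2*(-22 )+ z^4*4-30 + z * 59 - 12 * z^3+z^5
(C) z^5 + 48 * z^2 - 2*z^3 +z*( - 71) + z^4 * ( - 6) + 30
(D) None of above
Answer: C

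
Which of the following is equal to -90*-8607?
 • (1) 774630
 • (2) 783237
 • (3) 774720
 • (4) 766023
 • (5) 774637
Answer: 1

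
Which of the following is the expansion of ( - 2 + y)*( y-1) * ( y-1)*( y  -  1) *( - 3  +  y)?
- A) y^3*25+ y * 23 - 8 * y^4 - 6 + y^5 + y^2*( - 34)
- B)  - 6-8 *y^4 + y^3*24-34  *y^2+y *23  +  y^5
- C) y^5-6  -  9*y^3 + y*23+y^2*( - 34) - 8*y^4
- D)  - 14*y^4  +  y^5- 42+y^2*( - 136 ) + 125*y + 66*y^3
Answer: B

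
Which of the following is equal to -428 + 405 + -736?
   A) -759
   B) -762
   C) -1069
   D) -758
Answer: A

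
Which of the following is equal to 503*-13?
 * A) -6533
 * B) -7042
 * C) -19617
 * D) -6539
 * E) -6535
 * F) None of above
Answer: D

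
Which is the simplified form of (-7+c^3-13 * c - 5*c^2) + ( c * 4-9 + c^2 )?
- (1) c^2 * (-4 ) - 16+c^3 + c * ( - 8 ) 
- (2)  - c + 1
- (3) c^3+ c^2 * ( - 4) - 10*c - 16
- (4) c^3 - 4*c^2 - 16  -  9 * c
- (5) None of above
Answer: 4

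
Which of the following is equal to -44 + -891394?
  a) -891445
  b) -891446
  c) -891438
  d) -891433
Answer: c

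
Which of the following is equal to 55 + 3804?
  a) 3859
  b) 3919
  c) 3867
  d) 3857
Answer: a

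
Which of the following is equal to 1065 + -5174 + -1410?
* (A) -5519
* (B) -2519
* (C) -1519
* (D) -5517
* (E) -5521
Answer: A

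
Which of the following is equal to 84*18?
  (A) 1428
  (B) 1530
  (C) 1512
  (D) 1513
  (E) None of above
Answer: C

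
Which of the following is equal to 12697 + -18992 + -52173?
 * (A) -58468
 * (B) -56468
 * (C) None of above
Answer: A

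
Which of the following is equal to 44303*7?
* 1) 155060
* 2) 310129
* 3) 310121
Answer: 3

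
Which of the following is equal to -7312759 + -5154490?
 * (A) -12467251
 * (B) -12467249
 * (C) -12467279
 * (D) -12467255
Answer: B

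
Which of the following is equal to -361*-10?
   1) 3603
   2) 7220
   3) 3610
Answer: 3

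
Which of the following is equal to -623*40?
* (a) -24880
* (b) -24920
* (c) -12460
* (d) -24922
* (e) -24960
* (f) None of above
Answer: b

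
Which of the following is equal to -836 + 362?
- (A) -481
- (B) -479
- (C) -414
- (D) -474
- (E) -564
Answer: D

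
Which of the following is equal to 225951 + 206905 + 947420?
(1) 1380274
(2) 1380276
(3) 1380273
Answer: 2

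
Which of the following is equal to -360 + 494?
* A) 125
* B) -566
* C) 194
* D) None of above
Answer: D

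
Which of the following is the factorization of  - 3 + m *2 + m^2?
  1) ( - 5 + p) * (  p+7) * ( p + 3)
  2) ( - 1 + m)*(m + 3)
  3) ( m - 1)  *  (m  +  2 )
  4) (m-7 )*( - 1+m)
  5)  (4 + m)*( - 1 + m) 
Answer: 2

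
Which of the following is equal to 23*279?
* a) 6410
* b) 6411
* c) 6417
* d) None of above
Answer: c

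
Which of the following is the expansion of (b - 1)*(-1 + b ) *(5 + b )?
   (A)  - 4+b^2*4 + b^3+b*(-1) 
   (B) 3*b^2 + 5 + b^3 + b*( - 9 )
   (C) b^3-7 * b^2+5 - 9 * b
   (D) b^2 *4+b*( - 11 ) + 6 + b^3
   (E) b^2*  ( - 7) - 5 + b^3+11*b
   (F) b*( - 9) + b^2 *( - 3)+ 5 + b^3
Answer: B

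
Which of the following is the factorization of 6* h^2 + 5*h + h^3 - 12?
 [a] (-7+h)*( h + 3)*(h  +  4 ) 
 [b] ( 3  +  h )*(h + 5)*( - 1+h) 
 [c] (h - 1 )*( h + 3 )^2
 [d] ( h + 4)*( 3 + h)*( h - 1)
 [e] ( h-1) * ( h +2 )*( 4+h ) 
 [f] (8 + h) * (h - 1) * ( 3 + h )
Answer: d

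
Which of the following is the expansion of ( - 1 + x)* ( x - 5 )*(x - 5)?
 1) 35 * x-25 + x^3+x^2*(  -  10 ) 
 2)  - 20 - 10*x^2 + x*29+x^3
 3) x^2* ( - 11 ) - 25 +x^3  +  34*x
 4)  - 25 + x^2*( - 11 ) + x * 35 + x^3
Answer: 4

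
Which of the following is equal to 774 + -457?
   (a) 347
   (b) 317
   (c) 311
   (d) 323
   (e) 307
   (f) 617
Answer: b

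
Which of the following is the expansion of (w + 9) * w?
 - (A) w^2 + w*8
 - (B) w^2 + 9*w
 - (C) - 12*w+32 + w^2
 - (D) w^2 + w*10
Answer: B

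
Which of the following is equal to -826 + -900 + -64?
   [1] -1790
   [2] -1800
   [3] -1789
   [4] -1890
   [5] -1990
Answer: 1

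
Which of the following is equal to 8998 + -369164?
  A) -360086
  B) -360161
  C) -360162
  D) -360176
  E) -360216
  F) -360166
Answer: F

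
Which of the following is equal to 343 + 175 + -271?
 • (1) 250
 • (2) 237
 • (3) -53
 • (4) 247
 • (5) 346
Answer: 4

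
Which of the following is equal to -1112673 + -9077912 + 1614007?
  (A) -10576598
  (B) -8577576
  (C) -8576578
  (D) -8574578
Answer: C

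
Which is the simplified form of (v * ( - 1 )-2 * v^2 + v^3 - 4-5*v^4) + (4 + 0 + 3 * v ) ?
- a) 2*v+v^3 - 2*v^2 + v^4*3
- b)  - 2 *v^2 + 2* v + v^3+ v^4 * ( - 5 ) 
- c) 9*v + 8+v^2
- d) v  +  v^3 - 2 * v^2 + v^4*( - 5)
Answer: b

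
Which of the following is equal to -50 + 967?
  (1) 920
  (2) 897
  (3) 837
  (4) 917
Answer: 4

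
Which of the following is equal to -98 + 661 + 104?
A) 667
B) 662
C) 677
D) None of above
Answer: A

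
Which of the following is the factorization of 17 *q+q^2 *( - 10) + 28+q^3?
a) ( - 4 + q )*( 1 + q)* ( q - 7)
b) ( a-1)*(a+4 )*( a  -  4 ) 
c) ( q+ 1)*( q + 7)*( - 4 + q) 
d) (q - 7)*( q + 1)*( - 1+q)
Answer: a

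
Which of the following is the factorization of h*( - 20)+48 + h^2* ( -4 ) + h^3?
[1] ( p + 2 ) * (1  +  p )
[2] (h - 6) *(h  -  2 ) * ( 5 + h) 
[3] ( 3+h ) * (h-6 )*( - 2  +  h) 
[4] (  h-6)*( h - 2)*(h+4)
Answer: 4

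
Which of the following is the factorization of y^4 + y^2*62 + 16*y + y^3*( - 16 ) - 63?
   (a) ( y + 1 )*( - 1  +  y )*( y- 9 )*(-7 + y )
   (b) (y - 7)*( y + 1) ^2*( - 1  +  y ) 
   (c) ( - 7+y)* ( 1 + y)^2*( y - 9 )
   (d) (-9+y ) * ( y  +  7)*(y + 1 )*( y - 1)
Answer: a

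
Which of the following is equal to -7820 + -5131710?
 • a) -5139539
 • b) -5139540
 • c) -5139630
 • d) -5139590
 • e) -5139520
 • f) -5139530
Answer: f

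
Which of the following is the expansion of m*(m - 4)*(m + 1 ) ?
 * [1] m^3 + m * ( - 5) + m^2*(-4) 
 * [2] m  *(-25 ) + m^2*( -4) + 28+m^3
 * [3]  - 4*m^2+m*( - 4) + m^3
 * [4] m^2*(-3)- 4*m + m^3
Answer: 4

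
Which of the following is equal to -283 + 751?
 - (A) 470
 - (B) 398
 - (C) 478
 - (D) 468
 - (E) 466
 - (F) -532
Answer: D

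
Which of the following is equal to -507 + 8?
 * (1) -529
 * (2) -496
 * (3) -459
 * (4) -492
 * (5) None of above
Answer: 5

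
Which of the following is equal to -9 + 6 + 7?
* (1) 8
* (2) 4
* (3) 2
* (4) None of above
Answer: 2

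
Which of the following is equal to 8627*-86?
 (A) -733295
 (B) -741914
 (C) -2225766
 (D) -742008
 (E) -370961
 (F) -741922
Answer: F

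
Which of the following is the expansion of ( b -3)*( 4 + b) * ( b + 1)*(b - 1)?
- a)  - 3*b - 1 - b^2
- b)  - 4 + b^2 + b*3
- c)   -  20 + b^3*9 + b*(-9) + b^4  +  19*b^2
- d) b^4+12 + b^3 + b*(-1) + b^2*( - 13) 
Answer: d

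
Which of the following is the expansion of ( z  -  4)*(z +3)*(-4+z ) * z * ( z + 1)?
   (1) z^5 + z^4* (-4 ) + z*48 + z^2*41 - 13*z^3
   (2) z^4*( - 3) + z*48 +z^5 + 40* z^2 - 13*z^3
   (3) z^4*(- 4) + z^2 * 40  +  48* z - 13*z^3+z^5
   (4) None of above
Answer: 3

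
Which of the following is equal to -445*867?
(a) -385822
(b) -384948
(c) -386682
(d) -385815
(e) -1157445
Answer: d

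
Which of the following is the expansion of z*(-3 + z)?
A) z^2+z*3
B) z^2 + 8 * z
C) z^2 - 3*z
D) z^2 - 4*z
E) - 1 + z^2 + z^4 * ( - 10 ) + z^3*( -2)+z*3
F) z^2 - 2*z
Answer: C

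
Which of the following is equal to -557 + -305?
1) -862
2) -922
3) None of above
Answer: 1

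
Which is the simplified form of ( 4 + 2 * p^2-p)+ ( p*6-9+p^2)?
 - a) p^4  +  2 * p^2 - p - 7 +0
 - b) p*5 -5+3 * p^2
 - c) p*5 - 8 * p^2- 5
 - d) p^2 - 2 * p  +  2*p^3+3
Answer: b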